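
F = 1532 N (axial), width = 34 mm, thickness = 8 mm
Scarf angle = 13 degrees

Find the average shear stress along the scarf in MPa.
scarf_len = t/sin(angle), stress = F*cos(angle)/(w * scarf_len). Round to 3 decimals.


scarf_len = 8/sin(13 deg) = 35.5633
cos(13 deg) = 0.974370
stress = 1532*0.974370/(34*35.5633) = 1.235 MPa

1.235


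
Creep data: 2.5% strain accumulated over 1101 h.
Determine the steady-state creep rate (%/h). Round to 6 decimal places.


Rate = 2.5 / 1101 = 0.002271 %/h

0.002271


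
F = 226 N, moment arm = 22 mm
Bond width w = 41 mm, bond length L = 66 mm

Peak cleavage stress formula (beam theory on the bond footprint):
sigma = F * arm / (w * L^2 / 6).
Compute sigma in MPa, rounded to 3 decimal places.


sigma = (226 * 22) / (41 * 4356 / 6)
= 4972 * 6 / 178596
= 29832 / 178596
= 0.167 MPa

0.167


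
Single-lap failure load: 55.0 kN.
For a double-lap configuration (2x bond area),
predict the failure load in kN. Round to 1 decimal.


Failure load = 55.0 * 2 = 110.0 kN

110.0


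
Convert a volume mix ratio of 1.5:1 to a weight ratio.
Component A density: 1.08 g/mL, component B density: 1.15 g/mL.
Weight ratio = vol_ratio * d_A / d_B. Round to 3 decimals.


= 1.5 * 1.08 / 1.15 = 1.409

1.409


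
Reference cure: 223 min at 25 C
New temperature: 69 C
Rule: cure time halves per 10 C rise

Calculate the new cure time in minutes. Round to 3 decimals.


factor = 2^((69-25)/10) = 21.1121
t_new = 223 / 21.1121 = 10.563 min

10.563


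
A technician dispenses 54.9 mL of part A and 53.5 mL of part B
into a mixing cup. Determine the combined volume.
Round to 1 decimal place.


Combined volume = 54.9 + 53.5
= 108.4 mL

108.4


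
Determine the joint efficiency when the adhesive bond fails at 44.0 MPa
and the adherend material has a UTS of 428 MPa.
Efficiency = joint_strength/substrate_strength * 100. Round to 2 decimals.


Joint efficiency = 44.0 / 428 * 100
= 10.28%

10.28


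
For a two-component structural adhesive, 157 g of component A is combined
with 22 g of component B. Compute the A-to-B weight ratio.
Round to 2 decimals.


Weight ratio A:B = 157 / 22
= 7.14

7.14


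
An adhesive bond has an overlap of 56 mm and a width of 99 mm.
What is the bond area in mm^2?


Bond area = overlap * width
= 56 * 99
= 5544 mm^2

5544


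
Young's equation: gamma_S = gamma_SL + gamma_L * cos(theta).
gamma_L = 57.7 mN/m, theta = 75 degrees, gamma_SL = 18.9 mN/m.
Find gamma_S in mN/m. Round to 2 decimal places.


cos(75 deg) = 0.258819
gamma_S = 18.9 + 57.7 * 0.258819
= 33.83 mN/m

33.83


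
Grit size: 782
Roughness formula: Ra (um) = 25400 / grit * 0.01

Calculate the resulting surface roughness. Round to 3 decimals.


Ra = 25400 / 782 * 0.01
= 0.325 um

0.325


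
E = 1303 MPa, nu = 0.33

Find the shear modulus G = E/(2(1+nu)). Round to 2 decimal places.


G = 1303 / (2 * 1.33)
= 489.85 MPa

489.85


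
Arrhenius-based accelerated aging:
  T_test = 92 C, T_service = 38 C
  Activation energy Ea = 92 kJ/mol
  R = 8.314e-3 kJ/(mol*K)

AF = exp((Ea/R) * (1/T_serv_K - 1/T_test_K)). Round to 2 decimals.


T_test_K = 365.15, T_serv_K = 311.15
AF = exp((92/8.314e-3) * (1/311.15 - 1/365.15))
= 192.35

192.35


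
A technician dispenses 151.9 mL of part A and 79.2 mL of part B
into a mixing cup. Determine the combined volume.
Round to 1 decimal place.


Combined volume = 151.9 + 79.2
= 231.1 mL

231.1


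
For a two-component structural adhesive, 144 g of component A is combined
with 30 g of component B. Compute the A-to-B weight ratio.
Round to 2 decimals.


Weight ratio A:B = 144 / 30
= 4.80

4.80


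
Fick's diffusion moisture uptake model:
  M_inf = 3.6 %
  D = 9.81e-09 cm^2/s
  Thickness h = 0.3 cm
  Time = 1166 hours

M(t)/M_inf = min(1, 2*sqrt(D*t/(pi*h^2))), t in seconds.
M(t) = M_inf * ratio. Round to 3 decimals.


t_sec = 1166 * 3600 = 4197600
ratio = 2*sqrt(9.81e-09*4197600/(pi*0.3^2))
= min(1, 0.763254)
= 0.763254
M(t) = 3.6 * 0.763254 = 2.748 %

2.748


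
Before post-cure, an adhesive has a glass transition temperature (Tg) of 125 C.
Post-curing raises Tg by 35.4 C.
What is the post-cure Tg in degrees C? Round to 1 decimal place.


Tg_post = Tg_base + delta_Tg
= 125 + 35.4
= 160.4 C

160.4


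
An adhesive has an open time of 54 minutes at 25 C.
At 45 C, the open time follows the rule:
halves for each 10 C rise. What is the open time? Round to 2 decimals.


Factor = 2^((45-25)/10) = 4.0000
Open time = 54 / 4.0000 = 13.50 min

13.50


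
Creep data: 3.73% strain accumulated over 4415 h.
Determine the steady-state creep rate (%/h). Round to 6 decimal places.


Rate = 3.73 / 4415 = 0.000845 %/h

0.000845


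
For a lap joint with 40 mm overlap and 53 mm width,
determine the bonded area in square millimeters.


Area = 40 * 53 = 2120 mm^2

2120


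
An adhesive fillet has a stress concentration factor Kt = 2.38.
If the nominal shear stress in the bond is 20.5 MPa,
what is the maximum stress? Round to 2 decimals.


Max stress = 20.5 * 2.38 = 48.79 MPa

48.79


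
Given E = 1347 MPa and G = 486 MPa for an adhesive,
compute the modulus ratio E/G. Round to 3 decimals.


E/G ratio = 1347 / 486 = 2.772

2.772


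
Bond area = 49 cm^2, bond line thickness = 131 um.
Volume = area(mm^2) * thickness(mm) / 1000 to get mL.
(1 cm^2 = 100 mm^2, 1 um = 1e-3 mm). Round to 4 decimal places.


area_mm2 = 49 * 100 = 4900
blt_mm = 131 * 1e-3 = 0.131
vol_mm3 = 4900 * 0.131 = 641.9
vol_mL = 641.9 / 1000 = 0.6419 mL

0.6419


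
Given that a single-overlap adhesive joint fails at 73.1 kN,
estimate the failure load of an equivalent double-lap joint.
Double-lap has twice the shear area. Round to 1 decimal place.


Double-lap factor = 2
Expected load = 73.1 * 2 = 146.2 kN

146.2


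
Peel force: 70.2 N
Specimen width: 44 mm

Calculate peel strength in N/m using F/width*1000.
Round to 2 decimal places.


Peel strength = 70.2 / 44 * 1000 = 1595.45 N/m

1595.45


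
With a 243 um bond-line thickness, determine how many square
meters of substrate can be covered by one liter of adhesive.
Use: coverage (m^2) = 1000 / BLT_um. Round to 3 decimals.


Coverage = 1000 / 243 = 4.115 m^2

4.115


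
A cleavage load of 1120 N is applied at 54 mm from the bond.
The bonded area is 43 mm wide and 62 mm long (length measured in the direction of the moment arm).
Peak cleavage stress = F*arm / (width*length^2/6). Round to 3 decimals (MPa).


Moment = 1120 * 54 = 60480 N*mm
Section modulus = 43 * 3844 / 6 = 165292 / 6 mm^3
Stress = 60480 / (165292 / 6) = 362880 / 165292
= 2.195 MPa

2.195


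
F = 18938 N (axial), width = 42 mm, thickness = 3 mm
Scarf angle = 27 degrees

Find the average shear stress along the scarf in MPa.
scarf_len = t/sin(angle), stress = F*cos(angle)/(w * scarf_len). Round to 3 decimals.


scarf_len = 3/sin(27 deg) = 6.6081
cos(27 deg) = 0.891007
stress = 18938*0.891007/(42*6.6081) = 60.798 MPa

60.798


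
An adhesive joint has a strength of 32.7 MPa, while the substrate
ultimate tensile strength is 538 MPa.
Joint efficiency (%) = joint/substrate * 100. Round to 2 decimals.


Efficiency = 32.7 / 538 * 100
= 6.08%

6.08


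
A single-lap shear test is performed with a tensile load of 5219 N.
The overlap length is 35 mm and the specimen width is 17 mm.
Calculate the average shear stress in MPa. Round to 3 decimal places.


Shear stress = F / (overlap * width)
= 5219 / (35 * 17)
= 5219 / 595
= 8.771 MPa

8.771


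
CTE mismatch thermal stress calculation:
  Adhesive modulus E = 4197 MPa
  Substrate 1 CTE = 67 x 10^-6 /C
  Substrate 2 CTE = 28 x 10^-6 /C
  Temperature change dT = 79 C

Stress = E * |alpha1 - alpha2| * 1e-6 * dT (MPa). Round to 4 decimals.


delta_alpha = |67 - 28| = 39 x 10^-6/C
Stress = 4197 * 39e-6 * 79
= 12.9310 MPa

12.9310


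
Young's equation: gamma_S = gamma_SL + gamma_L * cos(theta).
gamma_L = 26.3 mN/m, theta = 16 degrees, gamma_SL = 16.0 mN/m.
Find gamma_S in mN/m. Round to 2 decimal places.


cos(16 deg) = 0.961262
gamma_S = 16.0 + 26.3 * 0.961262
= 41.28 mN/m

41.28


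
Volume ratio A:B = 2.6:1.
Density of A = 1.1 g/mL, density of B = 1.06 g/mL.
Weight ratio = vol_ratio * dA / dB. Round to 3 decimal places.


Wt ratio = 2.6 * 1.1 / 1.06
= 2.698

2.698


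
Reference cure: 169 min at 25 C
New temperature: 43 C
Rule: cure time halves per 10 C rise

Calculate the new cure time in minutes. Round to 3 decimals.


factor = 2^((43-25)/10) = 3.4822
t_new = 169 / 3.4822 = 48.533 min

48.533


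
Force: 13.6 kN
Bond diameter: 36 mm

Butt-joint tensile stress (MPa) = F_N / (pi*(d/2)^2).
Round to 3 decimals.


F_N = 13.6 * 1000 = 13600.0 N
A = pi*(18.0)^2 = 1017.8760 mm^2
stress = 13600.0 / 1017.8760 = 13.361 MPa

13.361


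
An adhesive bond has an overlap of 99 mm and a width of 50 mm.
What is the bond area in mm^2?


Bond area = overlap * width
= 99 * 50
= 4950 mm^2

4950


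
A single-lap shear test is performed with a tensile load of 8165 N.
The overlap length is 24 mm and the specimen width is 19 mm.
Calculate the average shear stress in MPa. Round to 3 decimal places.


Shear stress = F / (overlap * width)
= 8165 / (24 * 19)
= 8165 / 456
= 17.906 MPa

17.906


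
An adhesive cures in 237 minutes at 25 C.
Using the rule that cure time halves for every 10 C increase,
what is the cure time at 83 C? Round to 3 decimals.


Factor = 2^((83 - 25) / 10) = 55.7152
Cure time = 237 / 55.7152
= 4.254 minutes

4.254


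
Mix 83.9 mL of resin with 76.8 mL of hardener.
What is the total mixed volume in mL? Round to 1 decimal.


Total = 83.9 + 76.8 = 160.7 mL

160.7


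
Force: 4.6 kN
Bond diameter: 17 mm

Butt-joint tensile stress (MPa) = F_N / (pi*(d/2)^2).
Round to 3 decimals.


F_N = 4.6 * 1000 = 4600.0 N
A = pi*(8.5)^2 = 226.9801 mm^2
stress = 4600.0 / 226.9801 = 20.266 MPa

20.266


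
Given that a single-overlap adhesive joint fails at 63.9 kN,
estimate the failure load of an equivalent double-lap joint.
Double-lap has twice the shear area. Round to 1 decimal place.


Double-lap factor = 2
Expected load = 63.9 * 2 = 127.8 kN

127.8


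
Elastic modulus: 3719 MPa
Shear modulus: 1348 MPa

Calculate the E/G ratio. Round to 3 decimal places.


E / G = 3719 / 1348 = 2.759

2.759


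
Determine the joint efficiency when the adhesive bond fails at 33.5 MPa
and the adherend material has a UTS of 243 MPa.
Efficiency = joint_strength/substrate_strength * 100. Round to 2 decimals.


Joint efficiency = 33.5 / 243 * 100
= 13.79%

13.79


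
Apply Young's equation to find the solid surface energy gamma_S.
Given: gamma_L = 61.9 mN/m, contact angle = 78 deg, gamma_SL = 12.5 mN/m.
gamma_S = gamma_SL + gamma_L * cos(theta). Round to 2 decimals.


theta_rad = 78 * pi/180 = 1.361357
gamma_S = 12.5 + 61.9 * cos(1.361357)
= 25.37 mN/m

25.37


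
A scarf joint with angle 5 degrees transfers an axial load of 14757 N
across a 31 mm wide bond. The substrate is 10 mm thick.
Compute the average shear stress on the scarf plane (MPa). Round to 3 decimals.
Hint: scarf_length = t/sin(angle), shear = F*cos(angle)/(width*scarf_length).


scarf_length = 10 / sin(5 deg) = 114.7371 mm
cos(5 deg) = 0.996195
shear stress = 14757 * 0.996195 / (31 * 114.7371)
= 4.133 MPa

4.133


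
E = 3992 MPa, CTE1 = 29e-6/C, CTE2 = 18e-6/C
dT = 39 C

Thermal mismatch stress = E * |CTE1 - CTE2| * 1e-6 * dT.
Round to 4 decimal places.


= 3992 * 11e-6 * 39
= 1.7126 MPa

1.7126


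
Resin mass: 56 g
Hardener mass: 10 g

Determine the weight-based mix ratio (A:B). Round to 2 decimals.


Ratio = 56 / 10 = 5.60

5.60


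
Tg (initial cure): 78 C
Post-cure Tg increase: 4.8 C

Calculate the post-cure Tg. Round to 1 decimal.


Post-cure Tg = 78 + 4.8 = 82.8 C

82.8


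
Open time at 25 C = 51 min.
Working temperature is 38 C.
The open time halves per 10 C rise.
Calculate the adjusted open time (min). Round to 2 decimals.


factor = 2^((38 - 25) / 10) = 2.4623
ot = 51 / 2.4623 = 20.71 min

20.71


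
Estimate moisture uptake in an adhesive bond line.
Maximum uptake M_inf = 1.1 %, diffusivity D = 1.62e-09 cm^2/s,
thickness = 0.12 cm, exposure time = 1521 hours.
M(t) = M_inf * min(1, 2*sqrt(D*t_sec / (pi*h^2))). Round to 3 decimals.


Convert time: 1521 h = 5475600 s
ratio = min(1, 2*sqrt(1.62e-09*5475600/(pi*0.12^2)))
= 0.885620
M(t) = 1.1 * 0.885620 = 0.974%

0.974


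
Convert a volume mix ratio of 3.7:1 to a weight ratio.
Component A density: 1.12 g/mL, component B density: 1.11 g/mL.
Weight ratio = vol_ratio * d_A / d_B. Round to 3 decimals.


= 3.7 * 1.12 / 1.11 = 3.733

3.733


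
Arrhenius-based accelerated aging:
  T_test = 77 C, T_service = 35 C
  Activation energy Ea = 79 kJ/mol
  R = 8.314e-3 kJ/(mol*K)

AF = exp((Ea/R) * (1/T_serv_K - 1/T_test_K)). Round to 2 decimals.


T_test_K = 350.15, T_serv_K = 308.15
AF = exp((79/8.314e-3) * (1/308.15 - 1/350.15))
= 40.40

40.40


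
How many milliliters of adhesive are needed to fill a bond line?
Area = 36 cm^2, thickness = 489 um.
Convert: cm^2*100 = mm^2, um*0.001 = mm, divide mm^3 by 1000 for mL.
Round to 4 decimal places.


= (36 * 100) * (489 * 0.001) / 1000
= 1.7604 mL

1.7604


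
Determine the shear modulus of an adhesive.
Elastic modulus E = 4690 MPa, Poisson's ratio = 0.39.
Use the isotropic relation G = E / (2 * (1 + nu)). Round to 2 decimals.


G = 4690 / (2*(1+0.39)) = 4690 / 2.78
= 1687.05 MPa

1687.05


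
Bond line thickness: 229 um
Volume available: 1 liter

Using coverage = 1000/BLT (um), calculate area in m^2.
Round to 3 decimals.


1 L = 1e6 mm^3, thickness = 229 um = 0.229 mm
Area = 1e6 / 0.229 mm^2 = (1e6 / 0.229) / 1e6 m^2 = 1000 / 229 m^2
= 4.367 m^2

4.367


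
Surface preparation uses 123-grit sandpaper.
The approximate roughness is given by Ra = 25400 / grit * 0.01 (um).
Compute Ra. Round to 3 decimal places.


Ra = 25400 / 123 * 0.01
= 254 / 123
= 2.065 um

2.065


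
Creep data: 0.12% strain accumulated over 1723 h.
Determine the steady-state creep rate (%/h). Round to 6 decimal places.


Rate = 0.12 / 1723 = 0.000070 %/h

0.000070


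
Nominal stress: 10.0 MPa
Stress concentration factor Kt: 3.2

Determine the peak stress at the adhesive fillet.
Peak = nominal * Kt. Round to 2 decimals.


Peak stress = 10.0 * 3.2
= 32.00 MPa

32.00


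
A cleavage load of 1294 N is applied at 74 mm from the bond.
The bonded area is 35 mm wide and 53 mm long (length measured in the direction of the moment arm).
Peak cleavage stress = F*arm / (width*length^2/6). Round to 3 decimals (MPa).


Moment = 1294 * 74 = 95756 N*mm
Section modulus = 35 * 2809 / 6 = 98315 / 6 mm^3
Stress = 95756 / (98315 / 6) = 574536 / 98315
= 5.844 MPa

5.844


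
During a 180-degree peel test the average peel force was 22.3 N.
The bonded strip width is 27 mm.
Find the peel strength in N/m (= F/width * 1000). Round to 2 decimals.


Peel strength = F/width * 1000
= 22.3 / 27 * 1000
= 825.93 N/m

825.93


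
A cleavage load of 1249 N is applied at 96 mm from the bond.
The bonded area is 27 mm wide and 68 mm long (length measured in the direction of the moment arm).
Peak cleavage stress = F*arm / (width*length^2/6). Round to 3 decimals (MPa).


Moment = 1249 * 96 = 119904 N*mm
Section modulus = 27 * 4624 / 6 = 124848 / 6 mm^3
Stress = 119904 / (124848 / 6) = 719424 / 124848
= 5.762 MPa

5.762


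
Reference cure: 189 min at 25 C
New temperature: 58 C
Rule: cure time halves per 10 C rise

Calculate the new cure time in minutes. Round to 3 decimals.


factor = 2^((58-25)/10) = 9.8492
t_new = 189 / 9.8492 = 19.189 min

19.189


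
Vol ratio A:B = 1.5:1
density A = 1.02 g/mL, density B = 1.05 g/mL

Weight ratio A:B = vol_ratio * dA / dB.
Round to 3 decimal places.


Weight ratio = 1.5 * 1.02 / 1.05
= 1.457

1.457


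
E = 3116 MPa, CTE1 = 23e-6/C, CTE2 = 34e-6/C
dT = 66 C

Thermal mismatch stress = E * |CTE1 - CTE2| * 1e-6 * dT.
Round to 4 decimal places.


= 3116 * 11e-6 * 66
= 2.2622 MPa

2.2622


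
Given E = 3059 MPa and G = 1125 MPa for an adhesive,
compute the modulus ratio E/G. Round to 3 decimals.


E/G ratio = 3059 / 1125 = 2.719

2.719


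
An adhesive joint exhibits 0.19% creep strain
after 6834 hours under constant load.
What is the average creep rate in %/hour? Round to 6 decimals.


Creep rate = strain / time
= 0.19 / 6834
= 0.000028 %/h

0.000028


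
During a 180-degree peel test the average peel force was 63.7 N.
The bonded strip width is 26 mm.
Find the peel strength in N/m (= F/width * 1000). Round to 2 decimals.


Peel strength = F/width * 1000
= 63.7 / 26 * 1000
= 2450.00 N/m

2450.00


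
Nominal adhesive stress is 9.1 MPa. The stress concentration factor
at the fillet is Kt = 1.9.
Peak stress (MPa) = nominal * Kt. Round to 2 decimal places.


Peak = 9.1 * 1.9 = 17.29 MPa

17.29


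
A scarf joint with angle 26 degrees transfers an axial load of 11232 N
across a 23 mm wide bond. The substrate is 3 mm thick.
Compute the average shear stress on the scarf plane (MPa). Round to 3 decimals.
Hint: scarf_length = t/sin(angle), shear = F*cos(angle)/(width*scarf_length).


scarf_length = 3 / sin(26 deg) = 6.8435 mm
cos(26 deg) = 0.898794
shear stress = 11232 * 0.898794 / (23 * 6.8435)
= 64.137 MPa

64.137


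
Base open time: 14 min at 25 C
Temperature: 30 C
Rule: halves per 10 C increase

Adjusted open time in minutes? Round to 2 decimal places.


Acceleration = 2^((30-25)/10) = 1.4142
Open time = 14 / 1.4142 = 9.90 min

9.90


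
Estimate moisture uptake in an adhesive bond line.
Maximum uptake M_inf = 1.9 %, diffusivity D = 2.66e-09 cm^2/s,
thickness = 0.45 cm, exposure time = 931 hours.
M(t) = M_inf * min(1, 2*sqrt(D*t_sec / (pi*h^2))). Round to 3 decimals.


Convert time: 931 h = 3351600 s
ratio = min(1, 2*sqrt(2.66e-09*3351600/(pi*0.45^2)))
= 0.236761
M(t) = 1.9 * 0.236761 = 0.450%

0.450


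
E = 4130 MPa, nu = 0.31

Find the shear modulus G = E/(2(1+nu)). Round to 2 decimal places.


G = 4130 / (2 * 1.31)
= 1576.34 MPa

1576.34


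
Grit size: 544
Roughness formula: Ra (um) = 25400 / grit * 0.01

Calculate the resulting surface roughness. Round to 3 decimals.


Ra = 25400 / 544 * 0.01
= 0.467 um

0.467


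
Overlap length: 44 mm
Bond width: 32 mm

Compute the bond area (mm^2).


Bond area = 44 * 32 = 1408 mm^2

1408


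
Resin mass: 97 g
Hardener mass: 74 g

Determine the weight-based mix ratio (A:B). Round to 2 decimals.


Ratio = 97 / 74 = 1.31

1.31


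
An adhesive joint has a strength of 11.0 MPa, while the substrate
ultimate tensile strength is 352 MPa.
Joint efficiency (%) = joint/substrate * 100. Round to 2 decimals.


Efficiency = 11.0 / 352 * 100
= 3.13%

3.13


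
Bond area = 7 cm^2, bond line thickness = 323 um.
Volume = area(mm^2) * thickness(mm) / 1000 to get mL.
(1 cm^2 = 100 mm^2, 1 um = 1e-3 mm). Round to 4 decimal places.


area_mm2 = 7 * 100 = 700
blt_mm = 323 * 1e-3 = 0.323
vol_mm3 = 700 * 0.323 = 226.1
vol_mL = 226.1 / 1000 = 0.2261 mL

0.2261


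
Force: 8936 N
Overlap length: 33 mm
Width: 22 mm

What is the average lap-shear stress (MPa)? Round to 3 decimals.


Average shear stress = F / (overlap * width)
= 8936 / (33 * 22)
= 12.309 MPa

12.309


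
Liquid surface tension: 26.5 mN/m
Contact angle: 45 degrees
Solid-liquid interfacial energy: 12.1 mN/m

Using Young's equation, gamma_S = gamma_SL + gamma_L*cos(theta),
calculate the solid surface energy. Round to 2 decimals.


gamma_S = 12.1 + 26.5 * cos(45)
= 30.84 mN/m

30.84


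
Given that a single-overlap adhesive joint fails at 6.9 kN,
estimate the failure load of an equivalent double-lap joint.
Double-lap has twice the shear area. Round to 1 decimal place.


Double-lap factor = 2
Expected load = 6.9 * 2 = 13.8 kN

13.8


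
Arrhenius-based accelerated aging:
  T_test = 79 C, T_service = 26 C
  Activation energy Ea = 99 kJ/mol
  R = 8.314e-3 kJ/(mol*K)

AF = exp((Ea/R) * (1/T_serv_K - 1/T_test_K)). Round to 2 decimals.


T_test_K = 352.15, T_serv_K = 299.15
AF = exp((99/8.314e-3) * (1/299.15 - 1/352.15))
= 399.73

399.73


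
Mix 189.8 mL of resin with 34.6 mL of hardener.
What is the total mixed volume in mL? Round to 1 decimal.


Total = 189.8 + 34.6 = 224.4 mL

224.4


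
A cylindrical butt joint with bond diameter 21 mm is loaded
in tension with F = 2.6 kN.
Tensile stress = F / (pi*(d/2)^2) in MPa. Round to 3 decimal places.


Area = pi * (21/2)^2 = 346.3606 mm^2
Stress = 2.6*1000 / 346.3606
= 7.507 MPa

7.507


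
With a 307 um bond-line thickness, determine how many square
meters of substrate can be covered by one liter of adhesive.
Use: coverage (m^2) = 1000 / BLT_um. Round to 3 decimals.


Coverage = 1000 / 307 = 3.257 m^2

3.257


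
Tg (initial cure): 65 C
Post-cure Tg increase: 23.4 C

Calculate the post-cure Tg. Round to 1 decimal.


Post-cure Tg = 65 + 23.4 = 88.4 C

88.4


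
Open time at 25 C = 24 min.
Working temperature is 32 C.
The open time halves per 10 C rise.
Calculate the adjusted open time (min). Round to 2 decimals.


factor = 2^((32 - 25) / 10) = 1.6245
ot = 24 / 1.6245 = 14.77 min

14.77


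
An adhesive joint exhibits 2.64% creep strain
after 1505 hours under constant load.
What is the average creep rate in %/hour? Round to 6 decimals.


Creep rate = strain / time
= 2.64 / 1505
= 0.001754 %/h

0.001754


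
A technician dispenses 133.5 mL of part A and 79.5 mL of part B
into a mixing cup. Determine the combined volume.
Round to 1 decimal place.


Combined volume = 133.5 + 79.5
= 213.0 mL

213.0


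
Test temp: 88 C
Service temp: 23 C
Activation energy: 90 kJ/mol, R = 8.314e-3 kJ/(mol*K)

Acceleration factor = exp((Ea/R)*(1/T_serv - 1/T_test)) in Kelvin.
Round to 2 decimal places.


AF = exp((90/0.008314)*(1/296.15 - 1/361.15))
= 719.67

719.67


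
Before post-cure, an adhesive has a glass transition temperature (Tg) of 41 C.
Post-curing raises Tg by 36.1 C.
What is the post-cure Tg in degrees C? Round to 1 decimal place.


Tg_post = Tg_base + delta_Tg
= 41 + 36.1
= 77.1 C

77.1


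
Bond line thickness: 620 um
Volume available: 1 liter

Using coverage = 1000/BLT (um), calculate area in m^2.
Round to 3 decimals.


1 L = 1e6 mm^3, thickness = 620 um = 0.62 mm
Area = 1e6 / 0.62 mm^2 = (1e6 / 0.62) / 1e6 m^2 = 1000 / 620 m^2
= 1.613 m^2

1.613


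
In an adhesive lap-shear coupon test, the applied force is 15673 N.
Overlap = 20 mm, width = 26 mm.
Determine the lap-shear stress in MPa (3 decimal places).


stress = F / (overlap * width)
= 15673 / (20 * 26)
= 30.140 MPa

30.140


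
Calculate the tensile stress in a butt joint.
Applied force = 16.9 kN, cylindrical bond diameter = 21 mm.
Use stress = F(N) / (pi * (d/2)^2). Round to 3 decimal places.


A = pi * 10.5^2 = 346.3606 mm^2
sigma = 16900.0 / 346.3606 = 48.793 MPa

48.793


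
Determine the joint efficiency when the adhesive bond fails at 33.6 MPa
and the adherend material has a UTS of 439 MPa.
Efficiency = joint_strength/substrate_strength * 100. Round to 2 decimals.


Joint efficiency = 33.6 / 439 * 100
= 7.65%

7.65


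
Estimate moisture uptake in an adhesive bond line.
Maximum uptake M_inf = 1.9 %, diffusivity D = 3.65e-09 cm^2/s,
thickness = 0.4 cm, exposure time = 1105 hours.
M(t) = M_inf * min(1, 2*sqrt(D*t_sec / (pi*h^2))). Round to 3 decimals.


Convert time: 1105 h = 3978000 s
ratio = min(1, 2*sqrt(3.65e-09*3978000/(pi*0.4^2)))
= 0.339918
M(t) = 1.9 * 0.339918 = 0.646%

0.646


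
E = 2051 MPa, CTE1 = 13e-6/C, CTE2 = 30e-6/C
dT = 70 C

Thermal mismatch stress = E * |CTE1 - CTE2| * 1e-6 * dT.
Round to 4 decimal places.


= 2051 * 17e-6 * 70
= 2.4407 MPa

2.4407


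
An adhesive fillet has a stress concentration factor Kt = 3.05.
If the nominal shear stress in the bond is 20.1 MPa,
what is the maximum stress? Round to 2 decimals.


Max stress = 20.1 * 3.05 = 61.31 MPa

61.31


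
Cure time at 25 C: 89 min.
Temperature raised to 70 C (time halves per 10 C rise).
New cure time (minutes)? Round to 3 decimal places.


Acceleration factor = 2^(45/10) = 22.6274
New time = 89 / 22.6274 = 3.933 min

3.933


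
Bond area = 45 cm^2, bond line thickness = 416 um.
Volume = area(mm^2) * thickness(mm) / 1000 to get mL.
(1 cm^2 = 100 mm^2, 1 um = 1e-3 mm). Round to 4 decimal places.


area_mm2 = 45 * 100 = 4500
blt_mm = 416 * 1e-3 = 0.416
vol_mm3 = 4500 * 0.416 = 1872.0
vol_mL = 1872.0 / 1000 = 1.8720 mL

1.8720


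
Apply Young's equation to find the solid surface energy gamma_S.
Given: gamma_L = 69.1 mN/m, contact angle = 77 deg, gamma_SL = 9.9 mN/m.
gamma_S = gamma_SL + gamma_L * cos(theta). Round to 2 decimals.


theta_rad = 77 * pi/180 = 1.343904
gamma_S = 9.9 + 69.1 * cos(1.343904)
= 25.44 mN/m

25.44


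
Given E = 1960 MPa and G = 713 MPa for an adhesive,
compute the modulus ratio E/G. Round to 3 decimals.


E/G ratio = 1960 / 713 = 2.749

2.749


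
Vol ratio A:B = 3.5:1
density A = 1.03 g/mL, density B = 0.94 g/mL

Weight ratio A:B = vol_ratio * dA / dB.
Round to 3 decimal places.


Weight ratio = 3.5 * 1.03 / 0.94
= 3.835

3.835


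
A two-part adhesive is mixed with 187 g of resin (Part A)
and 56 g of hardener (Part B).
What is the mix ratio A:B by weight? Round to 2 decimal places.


Mix ratio = mass_A / mass_B
= 187 / 56
= 3.34

3.34


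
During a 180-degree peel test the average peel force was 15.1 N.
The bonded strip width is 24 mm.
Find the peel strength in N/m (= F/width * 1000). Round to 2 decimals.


Peel strength = F/width * 1000
= 15.1 / 24 * 1000
= 629.17 N/m

629.17


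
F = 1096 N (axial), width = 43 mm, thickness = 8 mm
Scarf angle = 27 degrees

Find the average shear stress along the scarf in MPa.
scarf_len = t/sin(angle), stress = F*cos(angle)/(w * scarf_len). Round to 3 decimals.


scarf_len = 8/sin(27 deg) = 17.6215
cos(27 deg) = 0.891007
stress = 1096*0.891007/(43*17.6215) = 1.289 MPa

1.289


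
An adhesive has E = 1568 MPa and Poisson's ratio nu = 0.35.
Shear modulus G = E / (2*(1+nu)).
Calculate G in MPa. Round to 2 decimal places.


G = 1568 / (2*(1+0.35))
= 1568 / 2.70
= 580.74 MPa

580.74


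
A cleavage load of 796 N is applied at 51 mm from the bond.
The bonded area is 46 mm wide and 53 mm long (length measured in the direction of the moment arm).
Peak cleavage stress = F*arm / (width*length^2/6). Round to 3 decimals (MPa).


Moment = 796 * 51 = 40596 N*mm
Section modulus = 46 * 2809 / 6 = 129214 / 6 mm^3
Stress = 40596 / (129214 / 6) = 243576 / 129214
= 1.885 MPa

1.885


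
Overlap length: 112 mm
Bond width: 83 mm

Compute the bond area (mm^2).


Bond area = 112 * 83 = 9296 mm^2

9296


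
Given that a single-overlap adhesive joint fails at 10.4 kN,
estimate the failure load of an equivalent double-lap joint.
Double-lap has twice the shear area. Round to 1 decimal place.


Double-lap factor = 2
Expected load = 10.4 * 2 = 20.8 kN

20.8


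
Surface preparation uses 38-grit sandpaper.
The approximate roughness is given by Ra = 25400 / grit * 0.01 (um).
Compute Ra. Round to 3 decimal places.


Ra = 25400 / 38 * 0.01
= 254 / 38
= 6.684 um

6.684


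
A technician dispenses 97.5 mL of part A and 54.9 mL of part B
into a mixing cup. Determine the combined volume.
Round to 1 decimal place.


Combined volume = 97.5 + 54.9
= 152.4 mL

152.4


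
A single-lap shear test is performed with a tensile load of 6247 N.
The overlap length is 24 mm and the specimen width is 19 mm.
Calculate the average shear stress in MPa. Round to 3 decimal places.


Shear stress = F / (overlap * width)
= 6247 / (24 * 19)
= 6247 / 456
= 13.700 MPa

13.700


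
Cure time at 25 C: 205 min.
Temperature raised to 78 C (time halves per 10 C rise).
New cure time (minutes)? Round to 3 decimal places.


Acceleration factor = 2^(53/10) = 39.3966
New time = 205 / 39.3966 = 5.203 min

5.203


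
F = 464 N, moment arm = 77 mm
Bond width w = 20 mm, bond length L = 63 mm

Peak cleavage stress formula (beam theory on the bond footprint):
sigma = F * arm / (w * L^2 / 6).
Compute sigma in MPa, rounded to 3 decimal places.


sigma = (464 * 77) / (20 * 3969 / 6)
= 35728 * 6 / 79380
= 214368 / 79380
= 2.701 MPa

2.701


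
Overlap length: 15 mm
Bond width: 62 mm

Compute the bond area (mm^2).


Bond area = 15 * 62 = 930 mm^2

930


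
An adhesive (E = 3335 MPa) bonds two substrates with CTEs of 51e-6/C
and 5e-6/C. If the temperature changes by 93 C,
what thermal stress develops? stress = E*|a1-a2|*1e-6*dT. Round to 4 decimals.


Stress = 3335 * |51 - 5| * 1e-6 * 93
= 14.2671 MPa

14.2671


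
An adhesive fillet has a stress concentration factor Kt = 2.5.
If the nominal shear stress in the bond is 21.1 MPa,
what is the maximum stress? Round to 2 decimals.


Max stress = 21.1 * 2.5 = 52.75 MPa

52.75


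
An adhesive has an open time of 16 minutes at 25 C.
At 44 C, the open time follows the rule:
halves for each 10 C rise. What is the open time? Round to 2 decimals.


Factor = 2^((44-25)/10) = 3.7321
Open time = 16 / 3.7321 = 4.29 min

4.29


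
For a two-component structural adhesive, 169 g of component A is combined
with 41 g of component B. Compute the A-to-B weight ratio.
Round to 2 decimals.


Weight ratio A:B = 169 / 41
= 4.12

4.12


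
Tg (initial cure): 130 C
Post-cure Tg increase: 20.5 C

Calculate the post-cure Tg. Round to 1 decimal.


Post-cure Tg = 130 + 20.5 = 150.5 C

150.5


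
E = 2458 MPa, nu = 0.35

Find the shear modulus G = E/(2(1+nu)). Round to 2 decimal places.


G = 2458 / (2 * 1.35)
= 910.37 MPa

910.37


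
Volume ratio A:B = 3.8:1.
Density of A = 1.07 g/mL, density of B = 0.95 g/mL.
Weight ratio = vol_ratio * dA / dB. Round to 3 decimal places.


Wt ratio = 3.8 * 1.07 / 0.95
= 4.280

4.280


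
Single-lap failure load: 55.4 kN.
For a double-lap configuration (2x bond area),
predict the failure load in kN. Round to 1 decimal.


Failure load = 55.4 * 2 = 110.8 kN

110.8


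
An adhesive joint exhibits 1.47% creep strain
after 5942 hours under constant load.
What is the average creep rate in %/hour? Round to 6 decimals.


Creep rate = strain / time
= 1.47 / 5942
= 0.000247 %/h

0.000247


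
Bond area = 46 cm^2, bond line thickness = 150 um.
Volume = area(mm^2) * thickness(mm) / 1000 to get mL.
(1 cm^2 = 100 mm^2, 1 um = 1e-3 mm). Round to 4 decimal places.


area_mm2 = 46 * 100 = 4600
blt_mm = 150 * 1e-3 = 0.15
vol_mm3 = 4600 * 0.15 = 690.0
vol_mL = 690.0 / 1000 = 0.6900 mL

0.6900


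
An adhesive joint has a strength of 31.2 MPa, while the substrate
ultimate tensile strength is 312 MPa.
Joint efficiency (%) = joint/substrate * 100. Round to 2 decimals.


Efficiency = 31.2 / 312 * 100
= 10.00%

10.00


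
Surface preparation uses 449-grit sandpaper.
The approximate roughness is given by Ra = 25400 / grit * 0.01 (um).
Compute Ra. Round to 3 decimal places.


Ra = 25400 / 449 * 0.01
= 254 / 449
= 0.566 um

0.566


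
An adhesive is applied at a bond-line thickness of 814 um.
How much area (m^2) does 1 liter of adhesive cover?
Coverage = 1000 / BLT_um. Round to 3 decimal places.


Coverage = 1000 / 814 = 1.229 m^2

1.229


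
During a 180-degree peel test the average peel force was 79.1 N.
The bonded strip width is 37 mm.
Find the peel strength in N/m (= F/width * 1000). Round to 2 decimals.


Peel strength = F/width * 1000
= 79.1 / 37 * 1000
= 2137.84 N/m

2137.84


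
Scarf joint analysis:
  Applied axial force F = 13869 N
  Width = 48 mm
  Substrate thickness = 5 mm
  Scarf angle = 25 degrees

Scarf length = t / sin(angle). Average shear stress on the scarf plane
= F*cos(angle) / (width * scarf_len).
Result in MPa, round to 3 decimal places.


Scarf length = 5 / sin(25 deg) = 11.8310 mm
cos(25 deg) = 0.906308
Shear = 13869 * 0.906308 / (48 * 11.8310)
= 22.134 MPa

22.134


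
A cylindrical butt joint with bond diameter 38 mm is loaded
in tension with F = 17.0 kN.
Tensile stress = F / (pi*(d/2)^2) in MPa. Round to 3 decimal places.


Area = pi * (38/2)^2 = 1134.1149 mm^2
Stress = 17.0*1000 / 1134.1149
= 14.990 MPa

14.990


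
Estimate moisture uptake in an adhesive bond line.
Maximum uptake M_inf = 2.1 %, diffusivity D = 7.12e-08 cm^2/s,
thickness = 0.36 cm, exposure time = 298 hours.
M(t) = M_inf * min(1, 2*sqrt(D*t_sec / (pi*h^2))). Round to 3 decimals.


Convert time: 298 h = 1072800 s
ratio = min(1, 2*sqrt(7.12e-08*1072800/(pi*0.36^2)))
= 0.866267
M(t) = 2.1 * 0.866267 = 1.819%

1.819


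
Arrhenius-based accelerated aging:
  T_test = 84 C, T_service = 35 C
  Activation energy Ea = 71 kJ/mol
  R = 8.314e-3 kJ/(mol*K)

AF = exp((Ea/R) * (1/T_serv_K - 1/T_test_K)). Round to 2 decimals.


T_test_K = 357.15, T_serv_K = 308.15
AF = exp((71/8.314e-3) * (1/308.15 - 1/357.15))
= 44.80

44.80


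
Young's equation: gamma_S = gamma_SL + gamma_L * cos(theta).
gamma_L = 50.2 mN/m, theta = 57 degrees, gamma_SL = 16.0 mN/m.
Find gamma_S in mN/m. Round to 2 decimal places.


cos(57 deg) = 0.544639
gamma_S = 16.0 + 50.2 * 0.544639
= 43.34 mN/m

43.34


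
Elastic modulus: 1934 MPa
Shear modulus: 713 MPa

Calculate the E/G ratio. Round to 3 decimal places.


E / G = 1934 / 713 = 2.712

2.712


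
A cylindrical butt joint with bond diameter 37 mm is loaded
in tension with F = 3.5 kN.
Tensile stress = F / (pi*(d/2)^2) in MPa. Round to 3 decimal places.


Area = pi * (37/2)^2 = 1075.2101 mm^2
Stress = 3.5*1000 / 1075.2101
= 3.255 MPa

3.255


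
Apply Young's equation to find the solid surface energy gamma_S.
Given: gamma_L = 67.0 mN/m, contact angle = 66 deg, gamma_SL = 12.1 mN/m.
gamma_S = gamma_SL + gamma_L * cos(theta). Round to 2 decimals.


theta_rad = 66 * pi/180 = 1.151917
gamma_S = 12.1 + 67.0 * cos(1.151917)
= 39.35 mN/m

39.35


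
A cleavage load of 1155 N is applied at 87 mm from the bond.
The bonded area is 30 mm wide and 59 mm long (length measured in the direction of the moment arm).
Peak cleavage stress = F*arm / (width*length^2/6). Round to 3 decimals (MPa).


Moment = 1155 * 87 = 100485 N*mm
Section modulus = 30 * 3481 / 6 = 104430 / 6 mm^3
Stress = 100485 / (104430 / 6) = 602910 / 104430
= 5.773 MPa

5.773


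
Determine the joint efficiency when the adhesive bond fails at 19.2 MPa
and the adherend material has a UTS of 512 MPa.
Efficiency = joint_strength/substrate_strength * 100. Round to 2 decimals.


Joint efficiency = 19.2 / 512 * 100
= 3.75%

3.75


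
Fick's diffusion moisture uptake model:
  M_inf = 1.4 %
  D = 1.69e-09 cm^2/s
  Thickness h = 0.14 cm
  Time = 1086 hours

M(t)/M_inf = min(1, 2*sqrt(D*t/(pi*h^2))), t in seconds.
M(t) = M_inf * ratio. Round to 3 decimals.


t_sec = 1086 * 3600 = 3909600
ratio = 2*sqrt(1.69e-09*3909600/(pi*0.14^2))
= min(1, 0.655144)
= 0.655144
M(t) = 1.4 * 0.655144 = 0.917 %

0.917


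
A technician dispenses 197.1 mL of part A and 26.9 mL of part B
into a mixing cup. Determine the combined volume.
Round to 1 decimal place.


Combined volume = 197.1 + 26.9
= 224.0 mL

224.0


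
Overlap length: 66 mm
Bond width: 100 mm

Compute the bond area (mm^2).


Bond area = 66 * 100 = 6600 mm^2

6600


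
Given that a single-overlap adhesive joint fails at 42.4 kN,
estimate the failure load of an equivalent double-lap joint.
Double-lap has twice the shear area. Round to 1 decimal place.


Double-lap factor = 2
Expected load = 42.4 * 2 = 84.8 kN

84.8


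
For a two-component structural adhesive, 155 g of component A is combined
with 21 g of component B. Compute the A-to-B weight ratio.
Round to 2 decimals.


Weight ratio A:B = 155 / 21
= 7.38

7.38


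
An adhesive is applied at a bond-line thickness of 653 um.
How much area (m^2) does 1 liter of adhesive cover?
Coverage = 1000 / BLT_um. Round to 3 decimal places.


Coverage = 1000 / 653 = 1.531 m^2

1.531


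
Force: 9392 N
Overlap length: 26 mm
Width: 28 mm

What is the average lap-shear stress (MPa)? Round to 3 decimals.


Average shear stress = F / (overlap * width)
= 9392 / (26 * 28)
= 12.901 MPa

12.901


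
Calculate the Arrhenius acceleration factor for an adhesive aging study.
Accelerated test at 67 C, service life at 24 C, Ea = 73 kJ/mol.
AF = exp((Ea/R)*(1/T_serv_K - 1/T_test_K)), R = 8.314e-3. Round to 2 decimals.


T_test = 340.15 K, T_serv = 297.15 K
Ea/R = 73 / 0.008314 = 8780.37
AF = exp(8780.37 * (1/297.15 - 1/340.15))
= 41.90

41.90


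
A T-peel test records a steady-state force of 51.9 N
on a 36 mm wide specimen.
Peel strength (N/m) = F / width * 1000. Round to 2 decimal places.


Peel strength = 51.9 / 36 * 1000
= 1441.67 N/m

1441.67


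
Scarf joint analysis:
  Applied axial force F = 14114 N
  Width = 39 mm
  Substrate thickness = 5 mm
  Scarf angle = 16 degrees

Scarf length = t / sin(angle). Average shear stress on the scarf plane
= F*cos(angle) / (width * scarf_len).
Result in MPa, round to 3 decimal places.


Scarf length = 5 / sin(16 deg) = 18.1398 mm
cos(16 deg) = 0.961262
Shear = 14114 * 0.961262 / (39 * 18.1398)
= 19.178 MPa

19.178


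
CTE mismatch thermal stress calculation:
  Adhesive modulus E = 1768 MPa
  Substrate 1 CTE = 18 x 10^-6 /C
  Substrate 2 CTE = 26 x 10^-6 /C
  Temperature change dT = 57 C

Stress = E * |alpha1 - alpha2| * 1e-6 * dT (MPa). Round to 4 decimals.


delta_alpha = |18 - 26| = 8 x 10^-6/C
Stress = 1768 * 8e-6 * 57
= 0.8062 MPa

0.8062


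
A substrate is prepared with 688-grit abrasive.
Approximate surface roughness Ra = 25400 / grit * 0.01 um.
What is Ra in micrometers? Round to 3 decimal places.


Ra = 25400 / 688 * 0.01 = 0.369 um

0.369


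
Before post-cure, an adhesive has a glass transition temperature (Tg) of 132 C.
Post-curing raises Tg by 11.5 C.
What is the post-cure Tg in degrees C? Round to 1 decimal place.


Tg_post = Tg_base + delta_Tg
= 132 + 11.5
= 143.5 C

143.5


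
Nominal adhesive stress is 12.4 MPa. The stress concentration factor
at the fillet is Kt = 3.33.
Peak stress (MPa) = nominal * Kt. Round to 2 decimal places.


Peak = 12.4 * 3.33 = 41.29 MPa

41.29


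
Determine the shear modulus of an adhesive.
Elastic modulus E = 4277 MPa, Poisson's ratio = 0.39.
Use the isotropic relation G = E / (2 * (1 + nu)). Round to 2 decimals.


G = 4277 / (2*(1+0.39)) = 4277 / 2.78
= 1538.49 MPa

1538.49


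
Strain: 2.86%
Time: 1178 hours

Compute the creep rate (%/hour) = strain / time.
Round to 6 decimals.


Creep rate = 2.86 / 1178
= 0.002428 %/h

0.002428


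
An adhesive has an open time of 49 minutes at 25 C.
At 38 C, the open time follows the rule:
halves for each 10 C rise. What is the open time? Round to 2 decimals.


Factor = 2^((38-25)/10) = 2.4623
Open time = 49 / 2.4623 = 19.90 min

19.90


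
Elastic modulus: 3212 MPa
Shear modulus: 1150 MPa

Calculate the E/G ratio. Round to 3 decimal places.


E / G = 3212 / 1150 = 2.793

2.793


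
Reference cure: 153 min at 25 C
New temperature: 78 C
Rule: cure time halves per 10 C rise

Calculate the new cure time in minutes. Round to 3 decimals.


factor = 2^((78-25)/10) = 39.3966
t_new = 153 / 39.3966 = 3.884 min

3.884


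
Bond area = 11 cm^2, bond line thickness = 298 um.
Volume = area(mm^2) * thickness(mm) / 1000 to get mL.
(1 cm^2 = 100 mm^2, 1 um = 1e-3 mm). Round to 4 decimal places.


area_mm2 = 11 * 100 = 1100
blt_mm = 298 * 1e-3 = 0.298
vol_mm3 = 1100 * 0.298 = 327.8
vol_mL = 327.8 / 1000 = 0.3278 mL

0.3278


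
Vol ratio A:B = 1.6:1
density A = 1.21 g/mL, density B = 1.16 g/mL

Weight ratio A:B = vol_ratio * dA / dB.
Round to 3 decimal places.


Weight ratio = 1.6 * 1.21 / 1.16
= 1.669

1.669


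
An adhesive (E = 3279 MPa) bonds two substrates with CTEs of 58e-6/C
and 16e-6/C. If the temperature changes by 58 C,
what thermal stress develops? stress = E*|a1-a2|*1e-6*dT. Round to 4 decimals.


Stress = 3279 * |58 - 16| * 1e-6 * 58
= 7.9876 MPa

7.9876
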